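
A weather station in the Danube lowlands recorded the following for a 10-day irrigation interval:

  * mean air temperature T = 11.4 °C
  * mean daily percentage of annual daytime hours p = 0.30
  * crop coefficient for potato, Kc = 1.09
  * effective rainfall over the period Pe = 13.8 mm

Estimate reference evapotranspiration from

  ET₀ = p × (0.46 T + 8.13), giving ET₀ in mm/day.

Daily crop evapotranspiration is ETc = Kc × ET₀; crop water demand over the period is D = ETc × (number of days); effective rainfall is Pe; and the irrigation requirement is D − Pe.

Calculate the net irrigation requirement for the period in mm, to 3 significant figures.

29.9 mm

ET₀ = 0.30 × (0.46 × 11.4 + 8.13) = 0.30 × 13.374 = 4.0122 mm/d
ETc = Kc × ET₀ = 1.09 × 4.0122 = 4.3733 mm/d
Crop demand D = ETc × 10 d = 4.3733 × 10 = 43.733 mm
D − Pe = 43.733 − 13.8 = 29.933 mm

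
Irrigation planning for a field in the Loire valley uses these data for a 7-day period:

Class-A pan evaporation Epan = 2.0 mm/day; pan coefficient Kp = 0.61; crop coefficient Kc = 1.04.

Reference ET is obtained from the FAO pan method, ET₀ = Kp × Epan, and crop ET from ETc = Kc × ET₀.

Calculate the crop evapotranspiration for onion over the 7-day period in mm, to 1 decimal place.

8.9 mm

ET₀ = 0.61 × 2.0 = 1.2200 mm/d
ETc = Kc × ET₀ = 1.04 × 1.2200 = 1.2688 mm/d
Over 7 days: 1.2688 × 7 = 8.882 mm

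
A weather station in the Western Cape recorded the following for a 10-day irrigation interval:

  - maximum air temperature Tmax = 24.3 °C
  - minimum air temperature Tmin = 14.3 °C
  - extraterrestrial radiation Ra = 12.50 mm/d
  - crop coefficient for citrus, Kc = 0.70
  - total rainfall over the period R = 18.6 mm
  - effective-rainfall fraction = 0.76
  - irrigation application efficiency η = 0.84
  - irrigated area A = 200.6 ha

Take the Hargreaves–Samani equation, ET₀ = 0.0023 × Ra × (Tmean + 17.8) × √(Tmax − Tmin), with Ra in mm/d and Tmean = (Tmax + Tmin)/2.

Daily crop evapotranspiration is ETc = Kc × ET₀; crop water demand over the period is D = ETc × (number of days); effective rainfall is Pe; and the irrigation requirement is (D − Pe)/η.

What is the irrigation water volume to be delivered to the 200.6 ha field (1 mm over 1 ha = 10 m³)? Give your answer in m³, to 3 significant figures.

Tmean = (24.3 + 14.3)/2 = 19.30 °C
ET₀ = 0.0023 × 12.50 × (19.30 + 17.8) × √10.0 = 0.0023 × 12.50 × 37.10 × 3.1623 = 3.3730 mm/d
ETc = Kc × ET₀ = 0.70 × 3.3730 = 2.3611 mm/d
Crop demand D = ETc × 10 d = 2.3611 × 10 = 23.611 mm
Pe = 0.76 × 18.6 = 14.136 mm
D − Pe = 23.611 − 14.136 = 9.475 mm
Gross irrigation = 9.475 / 0.84 = 11.280 mm
Volume = 11.280 mm × 200.6 ha × 10 = 22627.7 m³

22600 m³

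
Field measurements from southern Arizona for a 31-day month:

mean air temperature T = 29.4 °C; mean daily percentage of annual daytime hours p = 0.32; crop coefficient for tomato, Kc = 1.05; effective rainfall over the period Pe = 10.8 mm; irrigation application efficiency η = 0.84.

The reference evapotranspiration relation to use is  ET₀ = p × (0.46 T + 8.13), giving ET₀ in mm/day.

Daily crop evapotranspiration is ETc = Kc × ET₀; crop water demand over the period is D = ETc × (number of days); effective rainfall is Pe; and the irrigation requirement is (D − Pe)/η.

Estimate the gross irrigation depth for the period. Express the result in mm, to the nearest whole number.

ET₀ = 0.32 × (0.46 × 29.4 + 8.13) = 0.32 × 21.654 = 6.9293 mm/d
ETc = Kc × ET₀ = 1.05 × 6.9293 = 7.2758 mm/d
Crop demand D = ETc × 31 d = 7.2758 × 31 = 225.550 mm
D − Pe = 225.550 − 10.8 = 214.750 mm
Gross irrigation = 214.750 / 0.84 = 255.655 mm

256 mm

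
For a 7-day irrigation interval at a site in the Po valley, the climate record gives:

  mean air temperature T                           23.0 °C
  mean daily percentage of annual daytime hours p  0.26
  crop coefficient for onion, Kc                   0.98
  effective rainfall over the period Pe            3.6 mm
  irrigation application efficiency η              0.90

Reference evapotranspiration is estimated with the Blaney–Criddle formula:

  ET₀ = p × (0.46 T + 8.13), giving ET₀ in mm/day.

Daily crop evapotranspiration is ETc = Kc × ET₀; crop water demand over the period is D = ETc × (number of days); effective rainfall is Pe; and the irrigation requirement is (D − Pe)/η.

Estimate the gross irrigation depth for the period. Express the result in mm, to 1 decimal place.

ET₀ = 0.26 × (0.46 × 23.0 + 8.13) = 0.26 × 18.710 = 4.8646 mm/d
ETc = Kc × ET₀ = 0.98 × 4.8646 = 4.7673 mm/d
Crop demand D = ETc × 7 d = 4.7673 × 7 = 33.371 mm
D − Pe = 33.371 − 3.6 = 29.771 mm
Gross irrigation = 29.771 / 0.90 = 33.079 mm

33.1 mm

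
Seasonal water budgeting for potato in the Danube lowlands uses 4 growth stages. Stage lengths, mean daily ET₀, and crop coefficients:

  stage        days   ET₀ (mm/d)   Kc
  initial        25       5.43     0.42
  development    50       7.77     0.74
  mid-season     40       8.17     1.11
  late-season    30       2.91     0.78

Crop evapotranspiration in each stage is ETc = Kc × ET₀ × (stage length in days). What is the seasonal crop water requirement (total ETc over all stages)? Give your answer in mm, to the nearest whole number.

775 mm

initial: 0.42 × 5.43 × 25 = 57.02 mm
development: 0.74 × 7.77 × 50 = 287.49 mm
mid-season: 1.11 × 8.17 × 40 = 362.75 mm
late-season: 0.78 × 2.91 × 30 = 68.09 mm
Seasonal total = 775.35 mm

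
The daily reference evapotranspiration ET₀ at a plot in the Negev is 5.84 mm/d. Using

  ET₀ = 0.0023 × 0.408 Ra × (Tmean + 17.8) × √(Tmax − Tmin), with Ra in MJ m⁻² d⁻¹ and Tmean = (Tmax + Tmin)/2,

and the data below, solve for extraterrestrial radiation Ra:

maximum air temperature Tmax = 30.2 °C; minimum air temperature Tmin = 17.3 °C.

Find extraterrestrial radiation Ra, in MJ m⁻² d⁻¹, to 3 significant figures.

41.7 MJ m⁻² d⁻¹

Tmean = (30.2+17.3)/2 = 23.75 °C; ΔT = 12.9
Ra = ET₀ / [0.0023 × 0.408 × (Tmean+17.8) × √ΔT]
   = 5.84 / (0.0023 × 0.408 × 41.55 × 3.5917) = 41.702 MJ m⁻² d⁻¹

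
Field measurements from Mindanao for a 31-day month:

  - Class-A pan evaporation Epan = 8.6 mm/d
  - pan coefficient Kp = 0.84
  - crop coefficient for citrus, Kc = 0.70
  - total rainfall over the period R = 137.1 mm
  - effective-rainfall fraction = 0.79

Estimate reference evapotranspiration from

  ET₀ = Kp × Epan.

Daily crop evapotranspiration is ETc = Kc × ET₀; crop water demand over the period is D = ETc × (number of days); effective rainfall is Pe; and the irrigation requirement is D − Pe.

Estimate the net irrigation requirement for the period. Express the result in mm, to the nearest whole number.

48 mm

ET₀ = 0.84 × 8.6 = 7.2240 mm/d
ETc = Kc × ET₀ = 0.70 × 7.2240 = 5.0568 mm/d
Crop demand D = ETc × 31 d = 5.0568 × 31 = 156.761 mm
Pe = 0.79 × 137.1 = 108.309 mm
D − Pe = 156.761 − 108.309 = 48.452 mm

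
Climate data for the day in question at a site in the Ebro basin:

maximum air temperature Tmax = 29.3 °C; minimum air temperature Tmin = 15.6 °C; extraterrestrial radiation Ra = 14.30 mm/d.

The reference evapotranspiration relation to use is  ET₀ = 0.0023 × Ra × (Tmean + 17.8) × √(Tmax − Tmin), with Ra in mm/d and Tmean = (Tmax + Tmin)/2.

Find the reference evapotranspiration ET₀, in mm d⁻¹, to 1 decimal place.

4.9 mm d⁻¹

Tmean = (29.3 + 15.6)/2 = 22.45 °C
ET₀ = 0.0023 × 14.30 × (22.45 + 17.8) × √13.7 = 0.0023 × 14.30 × 40.25 × 3.7014 = 4.9000 mm/d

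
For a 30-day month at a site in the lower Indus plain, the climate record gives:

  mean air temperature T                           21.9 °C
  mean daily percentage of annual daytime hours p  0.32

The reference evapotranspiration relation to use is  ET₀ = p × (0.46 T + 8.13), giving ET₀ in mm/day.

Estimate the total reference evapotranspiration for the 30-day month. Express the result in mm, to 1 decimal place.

174.8 mm

ET₀ = 0.32 × (0.46 × 21.9 + 8.13) = 0.32 × 18.204 = 5.8253 mm/d
Monthly total = 5.8253 × 30 = 174.759 mm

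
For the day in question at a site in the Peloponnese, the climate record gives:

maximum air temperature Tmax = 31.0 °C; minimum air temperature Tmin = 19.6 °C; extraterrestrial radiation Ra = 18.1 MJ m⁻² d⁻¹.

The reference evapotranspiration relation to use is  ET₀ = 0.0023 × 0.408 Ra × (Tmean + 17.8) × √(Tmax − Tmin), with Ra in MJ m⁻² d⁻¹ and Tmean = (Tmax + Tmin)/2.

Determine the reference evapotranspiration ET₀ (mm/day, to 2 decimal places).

2.47 mm/day

Tmean = (31.0 + 19.6)/2 = 25.30 °C
0.408 Ra = 0.408 × 18.1 = 7.3848 mm/d equivalent
ET₀ = 0.0023 × 7.3848 × (25.30 + 17.8) × √11.4 = 0.0023 × 7.3848 × 43.10 × 3.3764 = 2.4717 mm/d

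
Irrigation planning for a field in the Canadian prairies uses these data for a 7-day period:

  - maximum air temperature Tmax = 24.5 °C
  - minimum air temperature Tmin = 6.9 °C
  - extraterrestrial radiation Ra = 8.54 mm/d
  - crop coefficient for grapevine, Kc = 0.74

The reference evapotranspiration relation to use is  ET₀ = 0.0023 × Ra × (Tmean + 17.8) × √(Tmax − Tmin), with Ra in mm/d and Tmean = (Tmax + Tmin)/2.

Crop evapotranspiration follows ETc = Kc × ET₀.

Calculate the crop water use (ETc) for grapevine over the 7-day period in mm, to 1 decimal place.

Tmean = (24.5 + 6.9)/2 = 15.70 °C
ET₀ = 0.0023 × 8.54 × (15.70 + 17.8) × √17.6 = 0.0023 × 8.54 × 33.50 × 4.1952 = 2.7605 mm/d
ETc = Kc × ET₀ = 0.74 × 2.7605 = 2.0428 mm/d
Over 7 days: 2.0428 × 7 = 14.300 mm

14.3 mm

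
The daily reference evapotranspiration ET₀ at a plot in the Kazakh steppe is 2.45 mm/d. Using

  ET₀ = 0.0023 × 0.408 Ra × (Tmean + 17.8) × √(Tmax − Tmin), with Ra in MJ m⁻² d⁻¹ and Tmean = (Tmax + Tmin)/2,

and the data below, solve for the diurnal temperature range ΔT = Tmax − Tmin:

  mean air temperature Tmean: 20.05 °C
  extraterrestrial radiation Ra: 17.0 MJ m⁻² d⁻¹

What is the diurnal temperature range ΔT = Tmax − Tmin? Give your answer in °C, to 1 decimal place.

√ΔT = ET₀ / [0.0023 × 0.408 × Ra × (Tmean+17.8)] = 2.45 / (0.0023 × 6.9360 × 37.85) = 4.0575
ΔT = 4.0575² = 16.463 °C

16.5 °C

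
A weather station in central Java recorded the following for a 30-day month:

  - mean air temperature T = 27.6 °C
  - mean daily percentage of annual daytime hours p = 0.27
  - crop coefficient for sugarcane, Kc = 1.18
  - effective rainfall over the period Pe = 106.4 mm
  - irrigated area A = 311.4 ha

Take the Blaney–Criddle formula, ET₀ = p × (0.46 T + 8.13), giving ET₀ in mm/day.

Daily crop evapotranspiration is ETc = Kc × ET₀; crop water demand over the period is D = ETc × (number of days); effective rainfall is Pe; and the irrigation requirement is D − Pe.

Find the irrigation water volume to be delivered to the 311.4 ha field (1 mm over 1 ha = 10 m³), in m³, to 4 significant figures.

288500 m³

ET₀ = 0.27 × (0.46 × 27.6 + 8.13) = 0.27 × 20.826 = 5.6230 mm/d
ETc = Kc × ET₀ = 1.18 × 5.6230 = 6.6351 mm/d
Crop demand D = ETc × 30 d = 6.6351 × 30 = 199.053 mm
D − Pe = 199.053 − 106.4 = 92.653 mm
Volume = 92.653 mm × 311.4 ha × 10 = 288521.4 m³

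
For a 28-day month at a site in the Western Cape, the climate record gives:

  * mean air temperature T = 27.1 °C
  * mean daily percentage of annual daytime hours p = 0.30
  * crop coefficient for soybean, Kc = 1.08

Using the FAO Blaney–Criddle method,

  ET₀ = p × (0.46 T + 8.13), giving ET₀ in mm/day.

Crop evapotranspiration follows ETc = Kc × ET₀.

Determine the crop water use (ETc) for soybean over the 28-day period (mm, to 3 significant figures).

ET₀ = 0.30 × (0.46 × 27.1 + 8.13) = 0.30 × 20.596 = 6.1788 mm/d
ETc = Kc × ET₀ = 1.08 × 6.1788 = 6.6731 mm/d
Over 28 days: 6.6731 × 28 = 186.847 mm

187 mm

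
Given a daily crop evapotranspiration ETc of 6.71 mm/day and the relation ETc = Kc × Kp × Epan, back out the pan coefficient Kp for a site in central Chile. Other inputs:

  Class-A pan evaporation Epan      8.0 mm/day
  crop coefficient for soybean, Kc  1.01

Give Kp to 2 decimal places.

0.83

ETc = Kc × Kp × Epan  ⇒  Kp = ETc / (Kc × Epan)
Kp = 6.71 / (1.01 × 8.0) = 6.71 / 8.080 = 0.8304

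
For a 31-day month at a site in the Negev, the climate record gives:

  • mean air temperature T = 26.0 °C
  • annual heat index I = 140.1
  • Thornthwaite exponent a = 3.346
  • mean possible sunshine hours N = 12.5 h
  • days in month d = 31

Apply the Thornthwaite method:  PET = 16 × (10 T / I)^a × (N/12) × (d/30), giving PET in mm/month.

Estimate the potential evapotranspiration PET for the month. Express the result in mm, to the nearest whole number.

136 mm

10T/I = 10 × 26.0 / 140.1 = 1.8558
(10T/I)^a = 1.8558^3.346 = 7.9160
Uncorrected PET = 16 × 7.9160 = 126.656 mm
Correction = (N/12)(d/30) = (12.5/12)(31/30) = 1.0764
PET = 126.656 × 1.0764 = 136.333 mm/month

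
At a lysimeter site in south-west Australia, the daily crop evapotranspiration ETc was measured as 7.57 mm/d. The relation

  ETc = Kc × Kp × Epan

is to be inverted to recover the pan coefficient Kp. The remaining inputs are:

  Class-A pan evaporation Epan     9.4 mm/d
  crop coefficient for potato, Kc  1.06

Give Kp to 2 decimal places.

ETc = Kc × Kp × Epan  ⇒  Kp = ETc / (Kc × Epan)
Kp = 7.57 / (1.06 × 9.4) = 7.57 / 9.964 = 0.7597

0.76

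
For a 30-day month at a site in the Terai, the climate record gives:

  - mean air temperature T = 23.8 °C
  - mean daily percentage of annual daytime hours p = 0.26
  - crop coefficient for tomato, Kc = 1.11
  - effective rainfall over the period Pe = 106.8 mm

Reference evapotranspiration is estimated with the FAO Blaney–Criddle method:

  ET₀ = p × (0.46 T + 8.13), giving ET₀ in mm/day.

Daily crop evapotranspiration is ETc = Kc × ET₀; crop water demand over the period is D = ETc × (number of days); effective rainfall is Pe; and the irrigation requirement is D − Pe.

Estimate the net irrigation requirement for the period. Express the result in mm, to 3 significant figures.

58.4 mm

ET₀ = 0.26 × (0.46 × 23.8 + 8.13) = 0.26 × 19.078 = 4.9603 mm/d
ETc = Kc × ET₀ = 1.11 × 4.9603 = 5.5059 mm/d
Crop demand D = ETc × 30 d = 5.5059 × 30 = 165.177 mm
D − Pe = 165.177 − 106.8 = 58.377 mm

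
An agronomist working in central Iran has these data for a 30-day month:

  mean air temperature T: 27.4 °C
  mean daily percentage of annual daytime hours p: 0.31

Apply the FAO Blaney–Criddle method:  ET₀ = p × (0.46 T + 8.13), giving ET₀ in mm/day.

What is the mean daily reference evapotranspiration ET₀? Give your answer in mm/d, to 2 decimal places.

ET₀ = 0.31 × (0.46 × 27.4 + 8.13) = 0.31 × 20.734 = 6.4275 mm/d

6.43 mm/d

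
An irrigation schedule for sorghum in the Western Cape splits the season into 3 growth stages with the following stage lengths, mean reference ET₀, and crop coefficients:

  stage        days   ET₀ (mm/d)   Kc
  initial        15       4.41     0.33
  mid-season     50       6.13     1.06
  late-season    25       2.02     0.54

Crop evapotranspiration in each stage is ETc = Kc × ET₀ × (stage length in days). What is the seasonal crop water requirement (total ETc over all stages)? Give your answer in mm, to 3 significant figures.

initial: 0.33 × 4.41 × 15 = 21.83 mm
mid-season: 1.06 × 6.13 × 50 = 324.89 mm
late-season: 0.54 × 2.02 × 25 = 27.27 mm
Seasonal total = 373.99 mm

374 mm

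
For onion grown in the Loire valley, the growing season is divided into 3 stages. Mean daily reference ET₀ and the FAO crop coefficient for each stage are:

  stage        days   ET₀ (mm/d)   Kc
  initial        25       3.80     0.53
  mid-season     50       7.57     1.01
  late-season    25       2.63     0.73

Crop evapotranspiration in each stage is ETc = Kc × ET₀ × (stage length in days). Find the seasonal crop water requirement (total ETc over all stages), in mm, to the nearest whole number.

initial: 0.53 × 3.80 × 25 = 50.35 mm
mid-season: 1.01 × 7.57 × 50 = 382.29 mm
late-season: 0.73 × 2.63 × 25 = 48.00 mm
Seasonal total = 480.64 mm

481 mm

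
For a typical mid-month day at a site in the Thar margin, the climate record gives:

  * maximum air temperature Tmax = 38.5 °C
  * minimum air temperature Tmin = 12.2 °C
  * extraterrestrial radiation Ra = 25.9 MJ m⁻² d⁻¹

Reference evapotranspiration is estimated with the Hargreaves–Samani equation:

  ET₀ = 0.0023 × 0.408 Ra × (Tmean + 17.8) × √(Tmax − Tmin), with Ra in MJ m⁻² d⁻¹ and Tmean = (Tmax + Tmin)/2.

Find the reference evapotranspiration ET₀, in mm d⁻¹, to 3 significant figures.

Tmean = (38.5 + 12.2)/2 = 25.35 °C
0.408 Ra = 0.408 × 25.9 = 10.5672 mm/d equivalent
ET₀ = 0.0023 × 10.5672 × (25.35 + 17.8) × √26.3 = 0.0023 × 10.5672 × 43.15 × 5.1284 = 5.3784 mm/d

5.38 mm d⁻¹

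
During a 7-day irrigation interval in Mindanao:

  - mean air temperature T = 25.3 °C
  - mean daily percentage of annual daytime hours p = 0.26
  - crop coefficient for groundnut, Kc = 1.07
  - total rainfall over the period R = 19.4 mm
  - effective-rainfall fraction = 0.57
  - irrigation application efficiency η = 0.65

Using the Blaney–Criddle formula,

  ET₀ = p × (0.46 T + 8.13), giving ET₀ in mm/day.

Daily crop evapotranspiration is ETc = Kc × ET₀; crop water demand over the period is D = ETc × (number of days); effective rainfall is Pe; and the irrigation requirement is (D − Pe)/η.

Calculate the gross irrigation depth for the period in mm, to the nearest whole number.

42 mm

ET₀ = 0.26 × (0.46 × 25.3 + 8.13) = 0.26 × 19.768 = 5.1397 mm/d
ETc = Kc × ET₀ = 1.07 × 5.1397 = 5.4995 mm/d
Crop demand D = ETc × 7 d = 5.4995 × 7 = 38.497 mm
Pe = 0.57 × 19.4 = 11.058 mm
D − Pe = 38.497 − 11.058 = 27.439 mm
Gross irrigation = 27.439 / 0.65 = 42.214 mm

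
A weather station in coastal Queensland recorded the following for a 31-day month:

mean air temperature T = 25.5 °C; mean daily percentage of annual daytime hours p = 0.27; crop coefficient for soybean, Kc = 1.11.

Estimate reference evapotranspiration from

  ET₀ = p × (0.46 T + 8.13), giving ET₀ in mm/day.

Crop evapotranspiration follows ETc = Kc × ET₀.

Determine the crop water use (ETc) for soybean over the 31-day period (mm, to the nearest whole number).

185 mm

ET₀ = 0.27 × (0.46 × 25.5 + 8.13) = 0.27 × 19.860 = 5.3622 mm/d
ETc = Kc × ET₀ = 1.11 × 5.3622 = 5.9520 mm/d
Over 31 days: 5.9520 × 31 = 184.512 mm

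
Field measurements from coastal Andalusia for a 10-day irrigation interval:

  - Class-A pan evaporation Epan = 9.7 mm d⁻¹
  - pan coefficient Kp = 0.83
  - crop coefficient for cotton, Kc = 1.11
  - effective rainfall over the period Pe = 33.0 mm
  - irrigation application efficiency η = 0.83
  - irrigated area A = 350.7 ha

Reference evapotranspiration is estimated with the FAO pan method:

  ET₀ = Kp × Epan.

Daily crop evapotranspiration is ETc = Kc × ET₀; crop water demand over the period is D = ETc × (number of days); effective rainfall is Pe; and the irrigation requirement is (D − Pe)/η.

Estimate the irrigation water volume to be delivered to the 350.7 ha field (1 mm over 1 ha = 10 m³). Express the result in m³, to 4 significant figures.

238200 m³

ET₀ = 0.83 × 9.7 = 8.0510 mm/d
ETc = Kc × ET₀ = 1.11 × 8.0510 = 8.9366 mm/d
Crop demand D = ETc × 10 d = 8.9366 × 10 = 89.366 mm
D − Pe = 89.366 − 33.0 = 56.366 mm
Gross irrigation = 56.366 / 0.83 = 67.911 mm
Volume = 67.911 mm × 350.7 ha × 10 = 238163.9 m³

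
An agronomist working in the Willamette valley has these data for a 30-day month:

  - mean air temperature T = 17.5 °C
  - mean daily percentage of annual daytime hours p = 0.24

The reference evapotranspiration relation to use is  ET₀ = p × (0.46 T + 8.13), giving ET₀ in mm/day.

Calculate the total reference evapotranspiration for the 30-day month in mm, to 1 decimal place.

ET₀ = 0.24 × (0.46 × 17.5 + 8.13) = 0.24 × 16.180 = 3.8832 mm/d
Monthly total = 3.8832 × 30 = 116.496 mm

116.5 mm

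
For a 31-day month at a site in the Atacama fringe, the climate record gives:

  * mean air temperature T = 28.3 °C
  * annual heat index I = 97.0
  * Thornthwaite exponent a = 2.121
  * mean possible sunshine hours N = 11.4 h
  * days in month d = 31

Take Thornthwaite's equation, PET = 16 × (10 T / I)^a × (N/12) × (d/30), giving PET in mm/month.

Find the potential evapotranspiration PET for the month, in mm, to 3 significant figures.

10T/I = 10 × 28.3 / 97.0 = 2.9175
(10T/I)^a = 2.9175^2.121 = 9.6892
Uncorrected PET = 16 × 9.6892 = 155.027 mm
Correction = (N/12)(d/30) = (11.4/12)(31/30) = 0.9817
PET = 155.027 × 0.9817 = 152.190 mm/month

152 mm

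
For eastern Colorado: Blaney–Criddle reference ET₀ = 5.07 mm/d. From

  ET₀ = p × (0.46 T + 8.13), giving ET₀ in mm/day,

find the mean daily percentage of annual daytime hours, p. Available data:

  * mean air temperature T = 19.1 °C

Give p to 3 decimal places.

0.300

p = ET₀ / (0.46 T + 8.13) = 5.07 / (0.46 × 19.1 + 8.13) = 5.07 / 16.916 = 0.2997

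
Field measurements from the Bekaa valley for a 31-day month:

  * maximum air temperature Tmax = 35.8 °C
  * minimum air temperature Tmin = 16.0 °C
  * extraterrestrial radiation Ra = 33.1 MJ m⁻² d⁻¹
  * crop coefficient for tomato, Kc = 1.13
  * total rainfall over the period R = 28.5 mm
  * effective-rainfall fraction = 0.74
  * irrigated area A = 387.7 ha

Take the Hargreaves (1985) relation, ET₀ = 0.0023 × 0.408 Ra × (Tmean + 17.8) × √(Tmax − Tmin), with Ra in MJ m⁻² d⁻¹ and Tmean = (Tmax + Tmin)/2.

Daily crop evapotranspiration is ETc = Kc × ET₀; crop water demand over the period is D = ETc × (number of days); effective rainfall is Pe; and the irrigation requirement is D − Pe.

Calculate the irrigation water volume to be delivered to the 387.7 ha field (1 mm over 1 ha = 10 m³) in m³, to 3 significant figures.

739000 m³

Tmean = (35.8 + 16.0)/2 = 25.90 °C
0.408 Ra = 0.408 × 33.1 = 13.5048 mm/d equivalent
ET₀ = 0.0023 × 13.5048 × (25.90 + 17.8) × √19.8 = 0.0023 × 13.5048 × 43.70 × 4.4497 = 6.0399 mm/d
ETc = Kc × ET₀ = 1.13 × 6.0399 = 6.8251 mm/d
Crop demand D = ETc × 31 d = 6.8251 × 31 = 211.578 mm
Pe = 0.74 × 28.5 = 21.090 mm
D − Pe = 211.578 − 21.090 = 190.488 mm
Volume = 190.488 mm × 387.7 ha × 10 = 738522.0 m³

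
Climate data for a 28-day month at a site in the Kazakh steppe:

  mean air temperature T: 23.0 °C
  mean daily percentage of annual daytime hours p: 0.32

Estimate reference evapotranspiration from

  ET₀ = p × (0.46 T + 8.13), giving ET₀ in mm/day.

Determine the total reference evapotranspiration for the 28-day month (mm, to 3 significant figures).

168 mm

ET₀ = 0.32 × (0.46 × 23.0 + 8.13) = 0.32 × 18.710 = 5.9872 mm/d
Monthly total = 5.9872 × 28 = 167.642 mm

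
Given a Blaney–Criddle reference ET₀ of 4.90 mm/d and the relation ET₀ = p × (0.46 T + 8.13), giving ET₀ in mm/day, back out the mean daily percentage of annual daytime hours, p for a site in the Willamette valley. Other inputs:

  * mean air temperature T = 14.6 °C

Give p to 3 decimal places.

0.330

p = ET₀ / (0.46 T + 8.13) = 4.90 / (0.46 × 14.6 + 8.13) = 4.90 / 14.846 = 0.3301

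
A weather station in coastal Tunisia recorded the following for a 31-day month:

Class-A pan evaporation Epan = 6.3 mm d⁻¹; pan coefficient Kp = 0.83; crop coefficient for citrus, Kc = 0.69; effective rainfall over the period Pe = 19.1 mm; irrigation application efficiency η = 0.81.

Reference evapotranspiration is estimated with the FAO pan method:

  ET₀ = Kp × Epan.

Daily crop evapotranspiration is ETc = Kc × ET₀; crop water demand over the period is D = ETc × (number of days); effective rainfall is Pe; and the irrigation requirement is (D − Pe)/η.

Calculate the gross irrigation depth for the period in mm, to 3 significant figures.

115 mm

ET₀ = 0.83 × 6.3 = 5.2290 mm/d
ETc = Kc × ET₀ = 0.69 × 5.2290 = 3.6080 mm/d
Crop demand D = ETc × 31 d = 3.6080 × 31 = 111.848 mm
D − Pe = 111.848 − 19.1 = 92.748 mm
Gross irrigation = 92.748 / 0.81 = 114.504 mm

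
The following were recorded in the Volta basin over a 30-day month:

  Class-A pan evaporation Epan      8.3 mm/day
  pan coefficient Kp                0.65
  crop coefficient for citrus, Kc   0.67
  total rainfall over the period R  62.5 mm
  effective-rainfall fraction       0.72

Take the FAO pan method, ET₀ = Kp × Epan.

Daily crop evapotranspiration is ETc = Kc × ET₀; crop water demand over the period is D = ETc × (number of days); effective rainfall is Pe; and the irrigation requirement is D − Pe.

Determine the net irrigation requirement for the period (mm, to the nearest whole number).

63 mm

ET₀ = 0.65 × 8.3 = 5.3950 mm/d
ETc = Kc × ET₀ = 0.67 × 5.3950 = 3.6147 mm/d
Crop demand D = ETc × 30 d = 3.6147 × 30 = 108.441 mm
Pe = 0.72 × 62.5 = 45.000 mm
D − Pe = 108.441 − 45.000 = 63.441 mm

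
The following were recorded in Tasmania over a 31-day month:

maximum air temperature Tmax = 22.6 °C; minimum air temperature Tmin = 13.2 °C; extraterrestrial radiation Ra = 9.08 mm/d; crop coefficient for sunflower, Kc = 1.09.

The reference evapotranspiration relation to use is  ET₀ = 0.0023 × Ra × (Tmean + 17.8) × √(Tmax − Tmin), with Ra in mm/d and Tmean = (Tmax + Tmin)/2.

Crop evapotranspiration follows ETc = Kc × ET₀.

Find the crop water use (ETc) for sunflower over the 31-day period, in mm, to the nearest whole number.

Tmean = (22.6 + 13.2)/2 = 17.90 °C
ET₀ = 0.0023 × 9.08 × (17.90 + 17.8) × √9.4 = 0.0023 × 9.08 × 35.70 × 3.0659 = 2.2858 mm/d
ETc = Kc × ET₀ = 1.09 × 2.2858 = 2.4915 mm/d
Over 31 days: 2.4915 × 31 = 77.237 mm

77 mm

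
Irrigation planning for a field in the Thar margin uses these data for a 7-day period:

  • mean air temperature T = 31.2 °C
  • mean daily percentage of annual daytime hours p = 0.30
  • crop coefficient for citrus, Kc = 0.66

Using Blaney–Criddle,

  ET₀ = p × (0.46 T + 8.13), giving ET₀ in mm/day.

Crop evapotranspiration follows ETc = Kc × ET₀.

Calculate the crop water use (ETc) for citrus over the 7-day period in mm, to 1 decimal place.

ET₀ = 0.30 × (0.46 × 31.2 + 8.13) = 0.30 × 22.482 = 6.7446 mm/d
ETc = Kc × ET₀ = 0.66 × 6.7446 = 4.4514 mm/d
Over 7 days: 4.4514 × 7 = 31.160 mm

31.2 mm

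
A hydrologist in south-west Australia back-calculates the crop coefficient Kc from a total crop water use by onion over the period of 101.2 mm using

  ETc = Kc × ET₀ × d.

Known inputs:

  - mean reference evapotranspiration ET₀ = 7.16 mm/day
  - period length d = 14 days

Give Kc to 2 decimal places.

1.01

ETc = Kc × ET₀ × d  ⇒  Kc = ETc / (ET₀ × d)
Kc = 101.2 / (7.16 × 14) = 101.2 / 100.24 = 1.0096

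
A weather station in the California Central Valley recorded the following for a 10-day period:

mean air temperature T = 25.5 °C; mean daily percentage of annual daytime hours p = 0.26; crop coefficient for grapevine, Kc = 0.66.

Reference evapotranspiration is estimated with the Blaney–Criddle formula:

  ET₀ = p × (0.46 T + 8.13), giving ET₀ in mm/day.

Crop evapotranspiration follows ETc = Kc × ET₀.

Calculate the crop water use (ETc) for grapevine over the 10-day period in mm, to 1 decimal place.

ET₀ = 0.26 × (0.46 × 25.5 + 8.13) = 0.26 × 19.860 = 5.1636 mm/d
ETc = Kc × ET₀ = 0.66 × 5.1636 = 3.4080 mm/d
Over 10 days: 3.4080 × 10 = 34.080 mm

34.1 mm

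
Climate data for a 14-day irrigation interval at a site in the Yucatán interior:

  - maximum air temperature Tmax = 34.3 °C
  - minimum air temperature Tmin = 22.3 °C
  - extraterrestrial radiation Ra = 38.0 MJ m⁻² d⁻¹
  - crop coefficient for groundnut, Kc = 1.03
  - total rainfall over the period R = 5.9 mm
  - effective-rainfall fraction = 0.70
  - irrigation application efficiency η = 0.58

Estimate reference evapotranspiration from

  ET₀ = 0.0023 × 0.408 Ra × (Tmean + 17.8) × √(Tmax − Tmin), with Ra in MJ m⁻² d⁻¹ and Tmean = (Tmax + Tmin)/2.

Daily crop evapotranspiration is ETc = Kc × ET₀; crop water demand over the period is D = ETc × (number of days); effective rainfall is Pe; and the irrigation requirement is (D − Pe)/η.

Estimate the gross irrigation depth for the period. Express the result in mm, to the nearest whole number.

Tmean = (34.3 + 22.3)/2 = 28.30 °C
0.408 Ra = 0.408 × 38.0 = 15.5040 mm/d equivalent
ET₀ = 0.0023 × 15.5040 × (28.30 + 17.8) × √12.0 = 0.0023 × 15.5040 × 46.10 × 3.4641 = 5.6946 mm/d
ETc = Kc × ET₀ = 1.03 × 5.6946 = 5.8654 mm/d
Crop demand D = ETc × 14 d = 5.8654 × 14 = 82.116 mm
Pe = 0.70 × 5.9 = 4.130 mm
D − Pe = 82.116 − 4.130 = 77.986 mm
Gross irrigation = 77.986 / 0.58 = 134.459 mm

134 mm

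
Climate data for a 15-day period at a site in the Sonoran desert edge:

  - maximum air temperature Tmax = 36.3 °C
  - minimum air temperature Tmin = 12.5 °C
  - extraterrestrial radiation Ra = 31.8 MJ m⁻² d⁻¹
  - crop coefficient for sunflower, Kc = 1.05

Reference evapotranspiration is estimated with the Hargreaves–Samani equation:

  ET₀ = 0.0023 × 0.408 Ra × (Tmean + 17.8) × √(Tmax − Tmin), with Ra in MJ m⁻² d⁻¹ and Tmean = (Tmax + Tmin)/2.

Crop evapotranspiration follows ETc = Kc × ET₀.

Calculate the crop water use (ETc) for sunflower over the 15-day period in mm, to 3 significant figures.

Tmean = (36.3 + 12.5)/2 = 24.40 °C
0.408 Ra = 0.408 × 31.8 = 12.9744 mm/d equivalent
ET₀ = 0.0023 × 12.9744 × (24.40 + 17.8) × √23.8 = 0.0023 × 12.9744 × 42.20 × 4.8785 = 6.1435 mm/d
ETc = Kc × ET₀ = 1.05 × 6.1435 = 6.4507 mm/d
Over 15 days: 6.4507 × 15 = 96.761 mm

96.8 mm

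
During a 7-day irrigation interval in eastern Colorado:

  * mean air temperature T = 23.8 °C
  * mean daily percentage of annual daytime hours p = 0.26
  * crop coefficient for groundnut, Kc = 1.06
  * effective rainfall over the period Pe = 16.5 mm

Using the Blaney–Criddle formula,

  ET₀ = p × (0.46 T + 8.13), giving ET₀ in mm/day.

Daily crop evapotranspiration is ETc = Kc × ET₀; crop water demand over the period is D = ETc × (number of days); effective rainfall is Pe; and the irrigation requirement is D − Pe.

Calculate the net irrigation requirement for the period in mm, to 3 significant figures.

ET₀ = 0.26 × (0.46 × 23.8 + 8.13) = 0.26 × 19.078 = 4.9603 mm/d
ETc = Kc × ET₀ = 1.06 × 4.9603 = 5.2579 mm/d
Crop demand D = ETc × 7 d = 5.2579 × 7 = 36.805 mm
D − Pe = 36.805 − 16.5 = 20.305 mm

20.3 mm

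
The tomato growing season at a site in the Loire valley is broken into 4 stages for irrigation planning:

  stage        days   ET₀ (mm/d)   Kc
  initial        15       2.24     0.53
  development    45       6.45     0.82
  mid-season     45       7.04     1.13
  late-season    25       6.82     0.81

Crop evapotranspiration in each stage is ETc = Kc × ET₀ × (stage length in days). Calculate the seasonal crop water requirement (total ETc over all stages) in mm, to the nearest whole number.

752 mm

initial: 0.53 × 2.24 × 15 = 17.81 mm
development: 0.82 × 6.45 × 45 = 238.01 mm
mid-season: 1.13 × 7.04 × 45 = 357.98 mm
late-season: 0.81 × 6.82 × 25 = 138.11 mm
Seasonal total = 751.91 mm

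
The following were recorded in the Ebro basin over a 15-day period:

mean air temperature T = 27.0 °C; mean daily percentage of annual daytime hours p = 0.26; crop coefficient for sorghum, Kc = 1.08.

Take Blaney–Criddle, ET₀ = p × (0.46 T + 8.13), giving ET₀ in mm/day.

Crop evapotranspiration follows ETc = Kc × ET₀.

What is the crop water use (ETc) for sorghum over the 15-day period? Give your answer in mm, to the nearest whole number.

87 mm

ET₀ = 0.26 × (0.46 × 27.0 + 8.13) = 0.26 × 20.550 = 5.3430 mm/d
ETc = Kc × ET₀ = 1.08 × 5.3430 = 5.7704 mm/d
Over 15 days: 5.7704 × 15 = 86.556 mm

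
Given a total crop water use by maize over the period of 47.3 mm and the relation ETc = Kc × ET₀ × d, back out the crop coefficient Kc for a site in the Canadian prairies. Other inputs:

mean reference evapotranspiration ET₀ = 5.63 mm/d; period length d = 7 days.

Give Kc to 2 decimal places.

1.20

ETc = Kc × ET₀ × d  ⇒  Kc = ETc / (ET₀ × d)
Kc = 47.3 / (5.63 × 7) = 47.3 / 39.41 = 1.2002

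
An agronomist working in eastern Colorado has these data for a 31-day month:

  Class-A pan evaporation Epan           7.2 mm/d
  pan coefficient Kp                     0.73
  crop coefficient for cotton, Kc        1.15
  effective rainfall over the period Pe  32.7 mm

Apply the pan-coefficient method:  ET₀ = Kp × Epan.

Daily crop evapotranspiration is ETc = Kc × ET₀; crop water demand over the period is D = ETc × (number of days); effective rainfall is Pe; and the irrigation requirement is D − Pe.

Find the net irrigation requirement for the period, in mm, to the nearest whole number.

ET₀ = 0.73 × 7.2 = 5.2560 mm/d
ETc = Kc × ET₀ = 1.15 × 5.2560 = 6.0444 mm/d
Crop demand D = ETc × 31 d = 6.0444 × 31 = 187.376 mm
D − Pe = 187.376 − 32.7 = 154.676 mm

155 mm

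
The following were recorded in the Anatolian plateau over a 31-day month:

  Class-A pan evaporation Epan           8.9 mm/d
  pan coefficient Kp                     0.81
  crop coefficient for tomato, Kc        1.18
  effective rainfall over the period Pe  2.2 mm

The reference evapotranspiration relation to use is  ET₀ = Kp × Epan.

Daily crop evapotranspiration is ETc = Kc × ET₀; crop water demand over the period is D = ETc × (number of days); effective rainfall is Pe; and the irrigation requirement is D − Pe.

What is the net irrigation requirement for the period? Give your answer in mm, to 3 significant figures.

ET₀ = 0.81 × 8.9 = 7.2090 mm/d
ETc = Kc × ET₀ = 1.18 × 7.2090 = 8.5066 mm/d
Crop demand D = ETc × 31 d = 8.5066 × 31 = 263.705 mm
D − Pe = 263.705 − 2.2 = 261.505 mm

262 mm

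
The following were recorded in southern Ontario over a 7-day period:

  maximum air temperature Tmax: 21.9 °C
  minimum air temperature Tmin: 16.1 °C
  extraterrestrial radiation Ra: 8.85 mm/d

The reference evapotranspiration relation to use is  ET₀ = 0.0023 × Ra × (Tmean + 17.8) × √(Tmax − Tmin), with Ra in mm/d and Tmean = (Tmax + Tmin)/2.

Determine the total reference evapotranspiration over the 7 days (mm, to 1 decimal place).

12.6 mm

Tmean = (21.9 + 16.1)/2 = 19.00 °C
ET₀ = 0.0023 × 8.85 × (19.00 + 17.8) × √5.8 = 0.0023 × 8.85 × 36.80 × 2.4083 = 1.8040 mm/d
Over 7 days: 1.8040 × 7 = 12.628 mm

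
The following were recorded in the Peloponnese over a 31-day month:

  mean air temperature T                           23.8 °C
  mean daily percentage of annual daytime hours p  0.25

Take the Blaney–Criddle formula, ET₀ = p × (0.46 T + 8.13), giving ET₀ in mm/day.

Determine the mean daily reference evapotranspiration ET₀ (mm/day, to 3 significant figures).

4.77 mm/day

ET₀ = 0.25 × (0.46 × 23.8 + 8.13) = 0.25 × 19.078 = 4.7695 mm/d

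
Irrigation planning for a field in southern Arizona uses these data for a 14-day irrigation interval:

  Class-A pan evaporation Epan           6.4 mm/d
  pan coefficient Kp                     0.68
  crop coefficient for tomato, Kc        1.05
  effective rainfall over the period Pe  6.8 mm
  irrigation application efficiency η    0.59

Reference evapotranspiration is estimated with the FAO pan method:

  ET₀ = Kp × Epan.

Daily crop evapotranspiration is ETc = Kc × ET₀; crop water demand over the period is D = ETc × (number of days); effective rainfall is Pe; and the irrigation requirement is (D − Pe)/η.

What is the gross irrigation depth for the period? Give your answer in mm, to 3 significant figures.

96.9 mm

ET₀ = 0.68 × 6.4 = 4.3520 mm/d
ETc = Kc × ET₀ = 1.05 × 4.3520 = 4.5696 mm/d
Crop demand D = ETc × 14 d = 4.5696 × 14 = 63.974 mm
D − Pe = 63.974 − 6.8 = 57.174 mm
Gross irrigation = 57.174 / 0.59 = 96.905 mm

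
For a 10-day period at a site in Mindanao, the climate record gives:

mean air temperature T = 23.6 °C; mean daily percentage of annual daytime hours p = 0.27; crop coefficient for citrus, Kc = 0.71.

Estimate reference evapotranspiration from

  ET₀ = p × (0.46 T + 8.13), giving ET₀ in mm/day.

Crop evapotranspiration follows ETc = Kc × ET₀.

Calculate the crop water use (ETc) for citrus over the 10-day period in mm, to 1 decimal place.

36.4 mm

ET₀ = 0.27 × (0.46 × 23.6 + 8.13) = 0.27 × 18.986 = 5.1262 mm/d
ETc = Kc × ET₀ = 0.71 × 5.1262 = 3.6396 mm/d
Over 10 days: 3.6396 × 10 = 36.396 mm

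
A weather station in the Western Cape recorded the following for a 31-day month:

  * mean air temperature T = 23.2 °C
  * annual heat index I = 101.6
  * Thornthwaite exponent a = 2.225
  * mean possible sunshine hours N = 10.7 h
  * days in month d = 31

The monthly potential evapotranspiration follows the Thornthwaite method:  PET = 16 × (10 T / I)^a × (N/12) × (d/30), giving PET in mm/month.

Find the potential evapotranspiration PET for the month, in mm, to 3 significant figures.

10T/I = 10 × 23.2 / 101.6 = 2.2835
(10T/I)^a = 2.2835^2.225 = 6.2790
Uncorrected PET = 16 × 6.2790 = 100.464 mm
Correction = (N/12)(d/30) = (10.7/12)(31/30) = 0.9214
PET = 100.464 × 0.9214 = 92.568 mm/month

92.6 mm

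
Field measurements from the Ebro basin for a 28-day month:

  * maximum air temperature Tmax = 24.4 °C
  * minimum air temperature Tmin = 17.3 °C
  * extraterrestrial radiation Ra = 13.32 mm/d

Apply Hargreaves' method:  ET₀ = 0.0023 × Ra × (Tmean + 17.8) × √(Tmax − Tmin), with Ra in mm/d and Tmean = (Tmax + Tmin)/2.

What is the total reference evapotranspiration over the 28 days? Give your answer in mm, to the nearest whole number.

88 mm

Tmean = (24.4 + 17.3)/2 = 20.85 °C
ET₀ = 0.0023 × 13.32 × (20.85 + 17.8) × √7.1 = 0.0023 × 13.32 × 38.65 × 2.6646 = 3.1551 mm/d
Over 28 days: 3.1551 × 28 = 88.343 mm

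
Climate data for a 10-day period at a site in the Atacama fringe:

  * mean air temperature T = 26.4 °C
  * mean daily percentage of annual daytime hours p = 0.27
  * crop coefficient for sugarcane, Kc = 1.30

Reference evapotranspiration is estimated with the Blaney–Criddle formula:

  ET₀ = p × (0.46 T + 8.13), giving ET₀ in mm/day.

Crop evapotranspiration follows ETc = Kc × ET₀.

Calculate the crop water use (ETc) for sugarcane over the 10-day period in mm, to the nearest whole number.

71 mm

ET₀ = 0.27 × (0.46 × 26.4 + 8.13) = 0.27 × 20.274 = 5.4740 mm/d
ETc = Kc × ET₀ = 1.30 × 5.4740 = 7.1162 mm/d
Over 10 days: 7.1162 × 10 = 71.162 mm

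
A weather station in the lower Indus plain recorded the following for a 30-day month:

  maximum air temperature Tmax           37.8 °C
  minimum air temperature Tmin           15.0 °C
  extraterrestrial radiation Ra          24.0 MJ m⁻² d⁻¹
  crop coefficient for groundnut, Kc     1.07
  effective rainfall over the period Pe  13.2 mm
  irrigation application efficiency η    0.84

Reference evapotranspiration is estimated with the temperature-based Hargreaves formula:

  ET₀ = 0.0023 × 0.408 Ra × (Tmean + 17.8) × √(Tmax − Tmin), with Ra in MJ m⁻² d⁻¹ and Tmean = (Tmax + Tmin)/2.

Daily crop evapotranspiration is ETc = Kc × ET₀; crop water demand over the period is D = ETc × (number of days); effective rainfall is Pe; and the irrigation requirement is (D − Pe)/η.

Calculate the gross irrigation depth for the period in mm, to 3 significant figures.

166 mm

Tmean = (37.8 + 15.0)/2 = 26.40 °C
0.408 Ra = 0.408 × 24.0 = 9.7920 mm/d equivalent
ET₀ = 0.0023 × 9.7920 × (26.40 + 17.8) × √22.8 = 0.0023 × 9.7920 × 44.20 × 4.7749 = 4.7532 mm/d
ETc = Kc × ET₀ = 1.07 × 4.7532 = 5.0859 mm/d
Crop demand D = ETc × 30 d = 5.0859 × 30 = 152.577 mm
D − Pe = 152.577 − 13.2 = 139.377 mm
Gross irrigation = 139.377 / 0.84 = 165.925 mm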